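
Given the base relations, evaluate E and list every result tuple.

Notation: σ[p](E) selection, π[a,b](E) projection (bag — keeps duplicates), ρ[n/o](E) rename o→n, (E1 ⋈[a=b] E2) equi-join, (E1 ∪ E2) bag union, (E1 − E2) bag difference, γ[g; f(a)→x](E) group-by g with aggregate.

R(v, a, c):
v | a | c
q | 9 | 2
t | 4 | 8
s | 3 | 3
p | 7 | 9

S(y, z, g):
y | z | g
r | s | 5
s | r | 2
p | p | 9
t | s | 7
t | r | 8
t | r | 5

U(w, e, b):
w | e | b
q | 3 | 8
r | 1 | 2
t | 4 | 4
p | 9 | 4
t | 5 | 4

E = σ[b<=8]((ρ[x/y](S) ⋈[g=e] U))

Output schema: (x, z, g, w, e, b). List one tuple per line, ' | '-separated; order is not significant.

Per-node cardinality:
  S → 6
  ρ[x/y](S) → 6
  U → 5
  (ρ[x/y](S) ⋈[g=e] U) → 3
  σ[b<=8]((ρ[x/y](S) ⋈[g=e] U)) → 3

== RESULT ==
x | z | g | w | e | b
p | p | 9 | p | 9 | 4
r | s | 5 | t | 5 | 4
t | r | 5 | t | 5 | 4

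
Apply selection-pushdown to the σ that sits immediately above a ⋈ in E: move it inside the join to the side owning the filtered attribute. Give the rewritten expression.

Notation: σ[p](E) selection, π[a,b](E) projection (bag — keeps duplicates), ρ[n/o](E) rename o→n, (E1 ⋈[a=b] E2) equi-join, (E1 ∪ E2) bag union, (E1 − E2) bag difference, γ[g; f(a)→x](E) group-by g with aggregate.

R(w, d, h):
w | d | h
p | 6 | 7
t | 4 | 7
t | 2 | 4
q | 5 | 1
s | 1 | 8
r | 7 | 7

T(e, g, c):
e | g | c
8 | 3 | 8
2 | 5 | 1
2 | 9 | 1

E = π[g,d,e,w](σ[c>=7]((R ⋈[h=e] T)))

σ filters on c, owned by the right side.
E' = π[g,d,e,w]((R ⋈[h=e] σ[c>=7](T)))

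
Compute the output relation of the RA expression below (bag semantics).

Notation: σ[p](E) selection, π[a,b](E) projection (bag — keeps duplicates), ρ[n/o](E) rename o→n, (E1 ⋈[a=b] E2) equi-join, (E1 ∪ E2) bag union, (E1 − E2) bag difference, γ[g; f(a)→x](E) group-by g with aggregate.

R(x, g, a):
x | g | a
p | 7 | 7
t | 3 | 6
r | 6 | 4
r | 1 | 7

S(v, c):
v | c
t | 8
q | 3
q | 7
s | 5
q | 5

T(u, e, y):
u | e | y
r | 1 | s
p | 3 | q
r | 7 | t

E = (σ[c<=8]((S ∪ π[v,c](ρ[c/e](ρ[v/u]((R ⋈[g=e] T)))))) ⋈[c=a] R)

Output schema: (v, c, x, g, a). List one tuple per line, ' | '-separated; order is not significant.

Row counts bottom-up:
  S → 5
  R → 4
  T → 3
  (R ⋈[g=e] T) → 3
  ρ[v/u]((R ⋈[g=e] T)) → 3
  ρ[c/e](ρ[v/u]((R ⋈[g=e] T))) → 3
  π[v,c](ρ[c/e](ρ[v/u]((R ⋈[g=e] T)))) → 3
  (S ∪ π[v,c](ρ[c/e](ρ[v/u]((R ⋈[g=e] T))))) → 8
  σ[c<=8]((S ∪ π[v,c](ρ[c/e](ρ[v/u]((R ⋈[g=e] T)))))) → 8
  R → 4
  (σ[c<=8]((S ∪ π[v,c](ρ[c/e](ρ[v/u]((R ⋈[g=e] T)))))) ⋈[c=a] R) → 4

== RESULT ==
v | c | x | g | a
q | 7 | p | 7 | 7
q | 7 | r | 1 | 7
r | 7 | p | 7 | 7
r | 7 | r | 1 | 7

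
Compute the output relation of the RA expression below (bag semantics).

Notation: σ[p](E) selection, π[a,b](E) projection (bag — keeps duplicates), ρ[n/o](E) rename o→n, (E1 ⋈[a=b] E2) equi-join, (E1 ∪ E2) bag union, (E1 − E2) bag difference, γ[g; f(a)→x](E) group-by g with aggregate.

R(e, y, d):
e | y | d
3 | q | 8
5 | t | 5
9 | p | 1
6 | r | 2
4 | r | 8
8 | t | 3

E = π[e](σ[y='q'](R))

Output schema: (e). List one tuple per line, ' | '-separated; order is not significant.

Per-node cardinality:
  R → 6
  σ[y='q'](R) → 1
  π[e](σ[y='q'](R)) → 1

== RESULT ==
e
3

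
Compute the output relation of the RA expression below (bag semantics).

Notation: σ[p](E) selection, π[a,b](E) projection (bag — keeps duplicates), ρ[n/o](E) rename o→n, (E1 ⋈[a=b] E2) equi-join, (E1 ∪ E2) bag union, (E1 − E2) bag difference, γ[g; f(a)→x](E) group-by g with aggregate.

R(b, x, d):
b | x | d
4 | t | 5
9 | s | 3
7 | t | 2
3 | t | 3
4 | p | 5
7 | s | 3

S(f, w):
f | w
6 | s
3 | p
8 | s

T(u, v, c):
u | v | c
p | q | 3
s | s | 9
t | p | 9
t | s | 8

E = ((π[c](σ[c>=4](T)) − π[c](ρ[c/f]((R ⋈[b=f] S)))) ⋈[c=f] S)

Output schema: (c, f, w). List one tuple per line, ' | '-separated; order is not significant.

Row counts bottom-up:
  T → 4
  σ[c>=4](T) → 3
  π[c](σ[c>=4](T)) → 3
  R → 6
  S → 3
  (R ⋈[b=f] S) → 1
  ρ[c/f]((R ⋈[b=f] S)) → 1
  π[c](ρ[c/f]((R ⋈[b=f] S))) → 1
  (π[c](σ[c>=4](T)) − π[c](ρ[c/f]((R ⋈[b=f] S)))) → 3
  S → 3
  ((π[c](σ[c>=4](T)) − π[c](ρ[c/f]((R ⋈[b=f] S)))) ⋈[c=f] S) → 1

== RESULT ==
c | f | w
8 | 8 | s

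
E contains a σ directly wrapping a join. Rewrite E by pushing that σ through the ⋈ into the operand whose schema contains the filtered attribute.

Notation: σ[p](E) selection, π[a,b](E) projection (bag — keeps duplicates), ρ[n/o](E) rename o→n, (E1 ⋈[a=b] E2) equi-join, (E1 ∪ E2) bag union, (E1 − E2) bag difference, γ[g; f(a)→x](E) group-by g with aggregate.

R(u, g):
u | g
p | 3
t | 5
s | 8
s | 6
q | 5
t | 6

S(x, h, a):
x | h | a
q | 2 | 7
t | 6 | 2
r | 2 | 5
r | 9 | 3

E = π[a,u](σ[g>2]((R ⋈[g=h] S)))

σ filters on g, owned by the left side.
E' = π[a,u]((σ[g>2](R) ⋈[g=h] S))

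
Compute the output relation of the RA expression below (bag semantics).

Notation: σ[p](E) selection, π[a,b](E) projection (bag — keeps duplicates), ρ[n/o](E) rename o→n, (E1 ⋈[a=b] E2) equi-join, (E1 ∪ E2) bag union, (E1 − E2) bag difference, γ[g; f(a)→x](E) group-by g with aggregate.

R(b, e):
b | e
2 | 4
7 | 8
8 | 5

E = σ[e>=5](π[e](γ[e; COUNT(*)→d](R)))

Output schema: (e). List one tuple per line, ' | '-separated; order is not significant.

Row counts bottom-up:
  R → 3
  γ[e; COUNT(*)→d](R) → 3
  π[e](γ[e; COUNT(*)→d](R)) → 3
  σ[e>=5](π[e](γ[e; COUNT(*)→d](R))) → 2

== RESULT ==
e
5
8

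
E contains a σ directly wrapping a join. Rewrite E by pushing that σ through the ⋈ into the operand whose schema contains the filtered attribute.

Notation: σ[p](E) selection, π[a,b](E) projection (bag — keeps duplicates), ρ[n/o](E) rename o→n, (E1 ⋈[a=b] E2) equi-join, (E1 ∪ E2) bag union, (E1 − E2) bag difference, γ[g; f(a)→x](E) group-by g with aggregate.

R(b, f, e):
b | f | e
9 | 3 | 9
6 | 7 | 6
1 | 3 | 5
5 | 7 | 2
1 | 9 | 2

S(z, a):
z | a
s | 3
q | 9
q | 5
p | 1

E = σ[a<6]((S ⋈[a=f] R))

σ filters on a, owned by the left side.
E' = (σ[a<6](S) ⋈[a=f] R)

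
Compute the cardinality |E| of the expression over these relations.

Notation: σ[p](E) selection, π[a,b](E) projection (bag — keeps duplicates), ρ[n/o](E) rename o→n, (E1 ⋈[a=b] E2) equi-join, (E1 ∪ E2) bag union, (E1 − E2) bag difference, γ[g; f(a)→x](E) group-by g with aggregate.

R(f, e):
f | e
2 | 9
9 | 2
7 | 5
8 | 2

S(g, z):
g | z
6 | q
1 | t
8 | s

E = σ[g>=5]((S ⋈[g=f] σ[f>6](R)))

Subexpression sizes:
  S → 3
  R → 4
  σ[f>6](R) → 3
  (S ⋈[g=f] σ[f>6](R)) → 1
  σ[g>=5]((S ⋈[g=f] σ[f>6](R))) → 1

|E| = 1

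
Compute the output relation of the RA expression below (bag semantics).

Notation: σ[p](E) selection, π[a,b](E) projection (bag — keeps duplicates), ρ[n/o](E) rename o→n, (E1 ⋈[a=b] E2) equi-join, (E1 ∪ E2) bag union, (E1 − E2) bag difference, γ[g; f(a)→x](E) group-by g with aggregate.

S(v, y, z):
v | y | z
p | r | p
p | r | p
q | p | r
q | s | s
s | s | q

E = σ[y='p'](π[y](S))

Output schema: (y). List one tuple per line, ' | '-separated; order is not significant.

Stepwise |·|:
  S → 5
  π[y](S) → 5
  σ[y='p'](π[y](S)) → 1

== RESULT ==
y
p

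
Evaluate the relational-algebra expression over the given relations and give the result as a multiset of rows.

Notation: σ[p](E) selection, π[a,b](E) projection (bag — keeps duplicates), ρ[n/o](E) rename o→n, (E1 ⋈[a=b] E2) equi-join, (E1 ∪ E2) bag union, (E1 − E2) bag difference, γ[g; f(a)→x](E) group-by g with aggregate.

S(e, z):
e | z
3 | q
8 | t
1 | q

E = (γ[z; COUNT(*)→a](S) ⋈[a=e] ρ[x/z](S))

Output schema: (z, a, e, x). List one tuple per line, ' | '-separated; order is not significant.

Row counts bottom-up:
  S → 3
  γ[z; COUNT(*)→a](S) → 2
  S → 3
  ρ[x/z](S) → 3
  (γ[z; COUNT(*)→a](S) ⋈[a=e] ρ[x/z](S)) → 1

== RESULT ==
z | a | e | x
t | 1 | 1 | q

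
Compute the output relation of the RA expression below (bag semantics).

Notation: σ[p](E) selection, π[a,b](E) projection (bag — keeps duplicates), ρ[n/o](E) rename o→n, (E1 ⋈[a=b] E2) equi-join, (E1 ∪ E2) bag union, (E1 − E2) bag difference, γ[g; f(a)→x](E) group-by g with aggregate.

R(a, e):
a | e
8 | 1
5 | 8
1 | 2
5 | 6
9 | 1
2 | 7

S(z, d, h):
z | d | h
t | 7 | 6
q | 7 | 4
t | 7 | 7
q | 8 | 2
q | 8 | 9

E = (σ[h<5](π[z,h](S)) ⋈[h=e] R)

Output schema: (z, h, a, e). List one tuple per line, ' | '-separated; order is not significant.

Row counts bottom-up:
  S → 5
  π[z,h](S) → 5
  σ[h<5](π[z,h](S)) → 2
  R → 6
  (σ[h<5](π[z,h](S)) ⋈[h=e] R) → 1

== RESULT ==
z | h | a | e
q | 2 | 1 | 2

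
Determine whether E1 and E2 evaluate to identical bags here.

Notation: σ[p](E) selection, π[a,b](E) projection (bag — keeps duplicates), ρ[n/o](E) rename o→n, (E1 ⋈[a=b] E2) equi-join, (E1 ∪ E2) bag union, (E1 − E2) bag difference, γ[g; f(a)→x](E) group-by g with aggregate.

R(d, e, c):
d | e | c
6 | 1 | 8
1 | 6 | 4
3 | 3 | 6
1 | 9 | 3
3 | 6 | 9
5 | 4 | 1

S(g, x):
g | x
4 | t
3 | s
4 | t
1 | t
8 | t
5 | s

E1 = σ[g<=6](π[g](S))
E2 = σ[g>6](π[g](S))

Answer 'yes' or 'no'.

E1 row counts bottom-up:
  S → 6
  π[g](S) → 6
  σ[g<=6](π[g](S)) → 5
E2 row counts bottom-up:
  S → 6
  π[g](S) → 6
  σ[g>6](π[g](S)) → 1

E1 result:
g
1
3
4
4
5
E2 result:
g
8
Witness: (1,) appears 1× in E1 but 0× in E2.

no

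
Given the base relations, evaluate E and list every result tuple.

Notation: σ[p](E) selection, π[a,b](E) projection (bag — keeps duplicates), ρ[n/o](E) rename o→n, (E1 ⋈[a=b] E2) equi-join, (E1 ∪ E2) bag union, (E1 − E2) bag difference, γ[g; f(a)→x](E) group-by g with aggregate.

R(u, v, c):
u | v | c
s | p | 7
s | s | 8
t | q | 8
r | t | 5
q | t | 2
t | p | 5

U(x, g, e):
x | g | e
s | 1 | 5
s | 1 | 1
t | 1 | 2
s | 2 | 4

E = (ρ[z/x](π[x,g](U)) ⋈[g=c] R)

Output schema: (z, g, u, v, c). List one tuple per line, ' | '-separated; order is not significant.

Per-node cardinality:
  U → 4
  π[x,g](U) → 4
  ρ[z/x](π[x,g](U)) → 4
  R → 6
  (ρ[z/x](π[x,g](U)) ⋈[g=c] R) → 1

== RESULT ==
z | g | u | v | c
s | 2 | q | t | 2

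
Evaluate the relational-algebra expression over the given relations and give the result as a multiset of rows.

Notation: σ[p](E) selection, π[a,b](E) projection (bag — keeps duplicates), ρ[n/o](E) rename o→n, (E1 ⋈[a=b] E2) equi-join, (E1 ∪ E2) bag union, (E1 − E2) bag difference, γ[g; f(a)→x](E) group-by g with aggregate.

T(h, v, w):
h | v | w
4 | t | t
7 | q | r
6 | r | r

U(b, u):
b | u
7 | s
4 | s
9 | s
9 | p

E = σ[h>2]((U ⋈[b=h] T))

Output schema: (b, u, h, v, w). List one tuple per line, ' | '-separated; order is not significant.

Subexpression sizes:
  U → 4
  T → 3
  (U ⋈[b=h] T) → 2
  σ[h>2]((U ⋈[b=h] T)) → 2

== RESULT ==
b | u | h | v | w
4 | s | 4 | t | t
7 | s | 7 | q | r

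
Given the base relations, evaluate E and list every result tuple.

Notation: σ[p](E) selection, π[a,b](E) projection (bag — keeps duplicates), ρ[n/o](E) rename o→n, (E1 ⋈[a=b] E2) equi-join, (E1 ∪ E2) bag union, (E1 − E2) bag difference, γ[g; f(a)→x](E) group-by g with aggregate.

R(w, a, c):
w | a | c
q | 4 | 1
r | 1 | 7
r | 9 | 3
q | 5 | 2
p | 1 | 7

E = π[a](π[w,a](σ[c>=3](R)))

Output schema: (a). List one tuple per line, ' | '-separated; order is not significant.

Subexpression sizes:
  R → 5
  σ[c>=3](R) → 3
  π[w,a](σ[c>=3](R)) → 3
  π[a](π[w,a](σ[c>=3](R))) → 3

== RESULT ==
a
1
1
9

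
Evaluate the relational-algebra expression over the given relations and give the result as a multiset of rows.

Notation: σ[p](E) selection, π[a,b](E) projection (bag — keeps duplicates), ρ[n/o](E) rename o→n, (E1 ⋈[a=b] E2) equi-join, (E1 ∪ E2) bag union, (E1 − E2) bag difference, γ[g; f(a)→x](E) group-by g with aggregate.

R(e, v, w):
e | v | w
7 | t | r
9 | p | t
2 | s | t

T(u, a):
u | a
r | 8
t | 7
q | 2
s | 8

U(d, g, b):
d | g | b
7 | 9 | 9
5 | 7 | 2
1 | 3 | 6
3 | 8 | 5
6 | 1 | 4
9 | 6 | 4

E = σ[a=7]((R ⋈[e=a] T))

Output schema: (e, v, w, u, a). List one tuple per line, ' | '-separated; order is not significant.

Stepwise |·|:
  R → 3
  T → 4
  (R ⋈[e=a] T) → 2
  σ[a=7]((R ⋈[e=a] T)) → 1

== RESULT ==
e | v | w | u | a
7 | t | r | t | 7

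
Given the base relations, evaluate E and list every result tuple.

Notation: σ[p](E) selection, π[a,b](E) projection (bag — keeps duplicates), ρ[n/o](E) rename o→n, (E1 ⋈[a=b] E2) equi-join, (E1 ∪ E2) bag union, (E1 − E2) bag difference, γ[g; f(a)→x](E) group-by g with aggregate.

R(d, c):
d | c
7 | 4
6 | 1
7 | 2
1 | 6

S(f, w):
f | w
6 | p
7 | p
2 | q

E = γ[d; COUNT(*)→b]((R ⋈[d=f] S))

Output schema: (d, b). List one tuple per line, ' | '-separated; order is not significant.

Stepwise |·|:
  R → 4
  S → 3
  (R ⋈[d=f] S) → 3
  γ[d; COUNT(*)→b]((R ⋈[d=f] S)) → 2

== RESULT ==
d | b
6 | 1
7 | 2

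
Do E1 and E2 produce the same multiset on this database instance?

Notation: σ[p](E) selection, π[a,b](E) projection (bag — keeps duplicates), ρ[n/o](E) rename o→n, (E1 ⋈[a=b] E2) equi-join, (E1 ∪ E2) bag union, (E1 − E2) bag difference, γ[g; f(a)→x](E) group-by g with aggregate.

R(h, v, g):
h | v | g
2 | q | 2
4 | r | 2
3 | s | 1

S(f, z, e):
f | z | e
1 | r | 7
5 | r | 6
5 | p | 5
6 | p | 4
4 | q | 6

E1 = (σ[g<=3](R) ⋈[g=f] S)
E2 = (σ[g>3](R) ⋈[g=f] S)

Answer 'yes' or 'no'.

E1 row counts bottom-up:
  R → 3
  σ[g<=3](R) → 3
  S → 5
  (σ[g<=3](R) ⋈[g=f] S) → 1
E2 row counts bottom-up:
  R → 3
  σ[g>3](R) → 0
  S → 5
  (σ[g>3](R) ⋈[g=f] S) → 0

E1 result:
h | v | g | f | z | e
3 | s | 1 | 1 | r | 7
E2 result:
h | v | g | f | z | e
(0 rows)
Witness: (3, 's', 1, 1, 'r', 7) appears 1× in E1 but 0× in E2.

no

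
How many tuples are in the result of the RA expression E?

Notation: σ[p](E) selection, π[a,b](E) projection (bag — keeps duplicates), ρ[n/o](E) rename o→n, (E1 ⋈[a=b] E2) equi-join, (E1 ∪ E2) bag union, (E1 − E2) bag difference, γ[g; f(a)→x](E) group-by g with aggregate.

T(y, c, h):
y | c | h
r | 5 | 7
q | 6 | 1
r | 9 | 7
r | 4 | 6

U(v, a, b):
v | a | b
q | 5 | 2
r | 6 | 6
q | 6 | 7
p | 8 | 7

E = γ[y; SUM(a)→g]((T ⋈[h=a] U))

Per-node cardinality:
  T → 4
  U → 4
  (T ⋈[h=a] U) → 2
  γ[y; SUM(a)→g]((T ⋈[h=a] U)) → 1

|E| = 1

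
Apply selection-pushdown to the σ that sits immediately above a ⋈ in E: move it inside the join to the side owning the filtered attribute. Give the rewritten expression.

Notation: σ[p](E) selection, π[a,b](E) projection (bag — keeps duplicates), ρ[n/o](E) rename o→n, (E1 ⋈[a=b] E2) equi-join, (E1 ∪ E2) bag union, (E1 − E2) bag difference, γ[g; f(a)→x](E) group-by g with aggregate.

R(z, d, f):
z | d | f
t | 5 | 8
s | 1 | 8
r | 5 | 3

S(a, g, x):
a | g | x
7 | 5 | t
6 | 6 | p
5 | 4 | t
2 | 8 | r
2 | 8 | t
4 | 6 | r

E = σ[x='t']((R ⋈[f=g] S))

σ filters on x, owned by the right side.
E' = (R ⋈[f=g] σ[x='t'](S))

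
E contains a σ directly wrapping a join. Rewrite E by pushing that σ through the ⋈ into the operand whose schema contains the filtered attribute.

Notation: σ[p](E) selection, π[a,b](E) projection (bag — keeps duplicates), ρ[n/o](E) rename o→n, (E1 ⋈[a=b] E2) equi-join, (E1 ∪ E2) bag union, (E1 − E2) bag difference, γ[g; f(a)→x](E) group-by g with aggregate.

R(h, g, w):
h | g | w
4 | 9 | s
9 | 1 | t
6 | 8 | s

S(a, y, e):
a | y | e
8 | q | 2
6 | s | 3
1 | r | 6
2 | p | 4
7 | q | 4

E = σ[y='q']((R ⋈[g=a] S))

σ filters on y, owned by the right side.
E' = (R ⋈[g=a] σ[y='q'](S))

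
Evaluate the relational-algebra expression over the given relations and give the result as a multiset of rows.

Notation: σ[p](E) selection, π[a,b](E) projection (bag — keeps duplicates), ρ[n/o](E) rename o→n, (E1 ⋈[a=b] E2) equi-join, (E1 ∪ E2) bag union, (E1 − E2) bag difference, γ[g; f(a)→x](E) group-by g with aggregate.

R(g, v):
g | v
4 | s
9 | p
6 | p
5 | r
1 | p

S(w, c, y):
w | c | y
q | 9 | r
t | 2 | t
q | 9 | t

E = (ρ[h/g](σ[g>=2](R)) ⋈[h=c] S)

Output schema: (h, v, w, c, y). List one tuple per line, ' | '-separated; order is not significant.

Subexpression sizes:
  R → 5
  σ[g>=2](R) → 4
  ρ[h/g](σ[g>=2](R)) → 4
  S → 3
  (ρ[h/g](σ[g>=2](R)) ⋈[h=c] S) → 2

== RESULT ==
h | v | w | c | y
9 | p | q | 9 | r
9 | p | q | 9 | t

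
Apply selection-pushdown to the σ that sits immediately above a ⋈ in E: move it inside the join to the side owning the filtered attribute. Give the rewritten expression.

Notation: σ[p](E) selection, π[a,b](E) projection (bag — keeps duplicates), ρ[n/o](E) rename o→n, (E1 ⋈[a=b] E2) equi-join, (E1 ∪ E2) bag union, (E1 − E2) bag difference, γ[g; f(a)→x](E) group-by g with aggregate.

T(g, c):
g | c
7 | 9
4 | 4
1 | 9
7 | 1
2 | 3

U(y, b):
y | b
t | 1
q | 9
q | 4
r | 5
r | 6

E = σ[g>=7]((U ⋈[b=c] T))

σ filters on g, owned by the right side.
E' = (U ⋈[b=c] σ[g>=7](T))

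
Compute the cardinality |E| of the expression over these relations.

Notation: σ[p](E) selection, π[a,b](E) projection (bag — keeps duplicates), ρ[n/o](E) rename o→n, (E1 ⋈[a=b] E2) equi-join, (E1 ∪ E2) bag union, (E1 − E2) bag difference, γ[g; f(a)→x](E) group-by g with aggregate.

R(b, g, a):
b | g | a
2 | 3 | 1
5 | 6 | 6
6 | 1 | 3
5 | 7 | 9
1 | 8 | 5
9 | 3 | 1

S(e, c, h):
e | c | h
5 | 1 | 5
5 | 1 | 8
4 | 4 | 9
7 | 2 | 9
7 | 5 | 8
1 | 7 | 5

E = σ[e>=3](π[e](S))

Row counts bottom-up:
  S → 6
  π[e](S) → 6
  σ[e>=3](π[e](S)) → 5

|E| = 5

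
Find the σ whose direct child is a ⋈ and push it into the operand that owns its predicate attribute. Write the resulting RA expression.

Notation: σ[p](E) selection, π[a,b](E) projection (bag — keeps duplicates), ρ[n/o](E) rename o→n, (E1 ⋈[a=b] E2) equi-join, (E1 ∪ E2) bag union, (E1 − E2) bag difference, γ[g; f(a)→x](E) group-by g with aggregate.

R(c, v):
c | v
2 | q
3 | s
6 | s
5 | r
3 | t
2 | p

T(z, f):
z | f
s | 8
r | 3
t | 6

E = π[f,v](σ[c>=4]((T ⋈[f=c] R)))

σ filters on c, owned by the right side.
E' = π[f,v]((T ⋈[f=c] σ[c>=4](R)))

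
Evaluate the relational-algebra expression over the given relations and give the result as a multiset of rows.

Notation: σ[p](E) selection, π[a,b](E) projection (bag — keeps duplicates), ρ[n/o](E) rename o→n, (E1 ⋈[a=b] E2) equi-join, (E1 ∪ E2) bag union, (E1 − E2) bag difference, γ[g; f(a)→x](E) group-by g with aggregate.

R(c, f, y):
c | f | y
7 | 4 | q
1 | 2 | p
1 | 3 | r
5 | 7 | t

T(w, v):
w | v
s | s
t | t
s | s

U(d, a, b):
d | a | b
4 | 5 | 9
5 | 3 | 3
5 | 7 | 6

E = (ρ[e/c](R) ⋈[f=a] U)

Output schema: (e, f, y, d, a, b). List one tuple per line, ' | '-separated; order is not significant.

Row counts bottom-up:
  R → 4
  ρ[e/c](R) → 4
  U → 3
  (ρ[e/c](R) ⋈[f=a] U) → 2

== RESULT ==
e | f | y | d | a | b
1 | 3 | r | 5 | 3 | 3
5 | 7 | t | 5 | 7 | 6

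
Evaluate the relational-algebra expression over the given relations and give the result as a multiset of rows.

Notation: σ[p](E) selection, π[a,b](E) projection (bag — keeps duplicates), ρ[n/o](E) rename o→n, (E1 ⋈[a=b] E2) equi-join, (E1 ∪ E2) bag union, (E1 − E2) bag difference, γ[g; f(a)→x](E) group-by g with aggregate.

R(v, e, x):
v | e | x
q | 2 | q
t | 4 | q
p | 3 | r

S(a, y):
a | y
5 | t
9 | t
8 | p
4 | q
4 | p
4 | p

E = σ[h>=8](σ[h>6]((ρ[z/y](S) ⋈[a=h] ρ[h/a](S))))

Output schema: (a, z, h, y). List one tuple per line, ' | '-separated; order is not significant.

Row counts bottom-up:
  S → 6
  ρ[z/y](S) → 6
  S → 6
  ρ[h/a](S) → 6
  (ρ[z/y](S) ⋈[a=h] ρ[h/a](S)) → 12
  σ[h>6]((ρ[z/y](S) ⋈[a=h] ρ[h/a](S))) → 2
  σ[h>=8](σ[h>6]((ρ[z/y](S) ⋈[a=h] ρ[h/a](S)))) → 2

== RESULT ==
a | z | h | y
8 | p | 8 | p
9 | t | 9 | t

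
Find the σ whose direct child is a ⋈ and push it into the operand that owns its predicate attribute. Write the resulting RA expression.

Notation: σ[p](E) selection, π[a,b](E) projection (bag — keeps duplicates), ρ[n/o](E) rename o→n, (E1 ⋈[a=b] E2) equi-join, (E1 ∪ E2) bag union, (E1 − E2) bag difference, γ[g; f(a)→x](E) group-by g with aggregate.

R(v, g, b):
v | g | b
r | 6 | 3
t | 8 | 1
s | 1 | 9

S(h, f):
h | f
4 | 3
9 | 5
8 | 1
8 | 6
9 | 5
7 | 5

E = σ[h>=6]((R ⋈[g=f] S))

σ filters on h, owned by the right side.
E' = (R ⋈[g=f] σ[h>=6](S))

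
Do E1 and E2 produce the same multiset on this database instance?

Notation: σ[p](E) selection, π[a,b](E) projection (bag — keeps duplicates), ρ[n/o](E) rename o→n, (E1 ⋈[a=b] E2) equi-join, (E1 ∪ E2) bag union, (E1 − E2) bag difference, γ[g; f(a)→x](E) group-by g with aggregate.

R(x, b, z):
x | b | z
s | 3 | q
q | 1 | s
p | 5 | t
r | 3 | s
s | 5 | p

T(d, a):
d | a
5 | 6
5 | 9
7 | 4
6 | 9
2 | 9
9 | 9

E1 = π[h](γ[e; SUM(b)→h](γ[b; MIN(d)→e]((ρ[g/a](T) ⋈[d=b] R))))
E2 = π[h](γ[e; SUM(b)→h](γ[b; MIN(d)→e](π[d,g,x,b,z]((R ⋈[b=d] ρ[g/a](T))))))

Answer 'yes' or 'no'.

E1 subexpression sizes:
  T → 6
  ρ[g/a](T) → 6
  R → 5
  (ρ[g/a](T) ⋈[d=b] R) → 4
  γ[b; MIN(d)→e]((ρ[g/a](T) ⋈[d=b] R)) → 1
  γ[e; SUM(b)→h](γ[b; MIN(d)→e]((ρ[g/a](T) ⋈[d=b] R))) → 1
  π[h](γ[e; SUM(b)→h](γ[b; MIN(d)→e]((ρ[g/a](T) ⋈[d=b] R)))) → 1
E2 subexpression sizes:
  R → 5
  T → 6
  ρ[g/a](T) → 6
  (R ⋈[b=d] ρ[g/a](T)) → 4
  π[d,g,x,b,z]((R ⋈[b=d] ρ[g/a](T))) → 4
  γ[b; MIN(d)→e](π[d,g,x,b,z]((R ⋈[b=d] ρ[g/a](T)))) → 1
  γ[e; SUM(b)→h](γ[b; MIN(d)→e](π[d,g,x,b,z]((R ⋈[b=d] ρ[g/a](T))))) → 1
  π[h](γ[e; SUM(b)→h](γ[b; MIN(d)→e](π[d,g,x,b,z]((R ⋈[b=d] ρ[g/a](T)))))) → 1

E1 and E2 produce the same multiset:
h
5

yes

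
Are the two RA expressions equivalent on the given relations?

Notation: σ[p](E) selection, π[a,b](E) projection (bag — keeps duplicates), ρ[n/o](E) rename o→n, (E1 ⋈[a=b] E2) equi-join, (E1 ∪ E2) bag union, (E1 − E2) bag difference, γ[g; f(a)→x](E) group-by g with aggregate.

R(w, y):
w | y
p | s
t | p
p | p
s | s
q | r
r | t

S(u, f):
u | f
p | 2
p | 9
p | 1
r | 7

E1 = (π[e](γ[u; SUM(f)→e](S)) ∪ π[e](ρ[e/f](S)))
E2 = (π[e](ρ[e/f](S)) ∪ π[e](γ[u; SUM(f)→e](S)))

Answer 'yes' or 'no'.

E1 stepwise |·|:
  S → 4
  γ[u; SUM(f)→e](S) → 2
  π[e](γ[u; SUM(f)→e](S)) → 2
  S → 4
  ρ[e/f](S) → 4
  π[e](ρ[e/f](S)) → 4
  (π[e](γ[u; SUM(f)→e](S)) ∪ π[e](ρ[e/f](S))) → 6
E2 stepwise |·|:
  S → 4
  ρ[e/f](S) → 4
  π[e](ρ[e/f](S)) → 4
  S → 4
  γ[u; SUM(f)→e](S) → 2
  π[e](γ[u; SUM(f)→e](S)) → 2
  (π[e](ρ[e/f](S)) ∪ π[e](γ[u; SUM(f)→e](S))) → 6

E1 and E2 produce the same multiset:
e
1
2
7
7
9
12

yes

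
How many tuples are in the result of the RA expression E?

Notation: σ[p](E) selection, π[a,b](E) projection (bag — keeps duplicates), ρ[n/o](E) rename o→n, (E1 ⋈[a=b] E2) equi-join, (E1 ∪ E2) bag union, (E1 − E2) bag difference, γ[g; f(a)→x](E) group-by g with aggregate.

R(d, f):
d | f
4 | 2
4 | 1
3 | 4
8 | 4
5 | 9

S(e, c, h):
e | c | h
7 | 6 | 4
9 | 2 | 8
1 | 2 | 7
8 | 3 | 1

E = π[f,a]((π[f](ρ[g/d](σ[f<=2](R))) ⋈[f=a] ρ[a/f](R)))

Subexpression sizes:
  R → 5
  σ[f<=2](R) → 2
  ρ[g/d](σ[f<=2](R)) → 2
  π[f](ρ[g/d](σ[f<=2](R))) → 2
  R → 5
  ρ[a/f](R) → 5
  (π[f](ρ[g/d](σ[f<=2](R))) ⋈[f=a] ρ[a/f](R)) → 2
  π[f,a]((π[f](ρ[g/d](σ[f<=2](R))) ⋈[f=a] ρ[a/f](R))) → 2

|E| = 2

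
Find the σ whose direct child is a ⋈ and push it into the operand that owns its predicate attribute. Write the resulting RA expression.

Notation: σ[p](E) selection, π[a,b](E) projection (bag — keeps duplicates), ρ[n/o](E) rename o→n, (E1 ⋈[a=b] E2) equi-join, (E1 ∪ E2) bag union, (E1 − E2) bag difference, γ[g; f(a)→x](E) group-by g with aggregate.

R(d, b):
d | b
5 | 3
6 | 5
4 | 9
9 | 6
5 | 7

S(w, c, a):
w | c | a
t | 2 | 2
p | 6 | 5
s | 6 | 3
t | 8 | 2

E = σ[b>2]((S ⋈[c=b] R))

σ filters on b, owned by the right side.
E' = (S ⋈[c=b] σ[b>2](R))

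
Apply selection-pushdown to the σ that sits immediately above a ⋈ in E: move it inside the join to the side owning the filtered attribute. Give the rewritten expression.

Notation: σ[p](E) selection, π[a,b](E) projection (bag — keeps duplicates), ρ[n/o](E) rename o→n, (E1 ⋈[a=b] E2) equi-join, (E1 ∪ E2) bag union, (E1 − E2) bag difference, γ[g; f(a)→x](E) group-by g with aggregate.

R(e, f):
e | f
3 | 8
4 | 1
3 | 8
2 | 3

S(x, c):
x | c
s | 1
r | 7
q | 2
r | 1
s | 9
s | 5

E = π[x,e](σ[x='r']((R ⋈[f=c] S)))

σ filters on x, owned by the right side.
E' = π[x,e]((R ⋈[f=c] σ[x='r'](S)))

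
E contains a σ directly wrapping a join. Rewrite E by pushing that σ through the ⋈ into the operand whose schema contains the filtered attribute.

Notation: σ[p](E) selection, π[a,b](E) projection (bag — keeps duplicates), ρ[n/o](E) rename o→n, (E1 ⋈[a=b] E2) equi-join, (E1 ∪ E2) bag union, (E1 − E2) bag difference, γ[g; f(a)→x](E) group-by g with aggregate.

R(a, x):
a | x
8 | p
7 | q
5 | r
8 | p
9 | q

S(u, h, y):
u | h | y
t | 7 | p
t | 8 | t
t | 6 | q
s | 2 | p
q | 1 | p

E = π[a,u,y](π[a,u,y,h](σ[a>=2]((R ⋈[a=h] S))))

σ filters on a, owned by the left side.
E' = π[a,u,y](π[a,u,y,h]((σ[a>=2](R) ⋈[a=h] S)))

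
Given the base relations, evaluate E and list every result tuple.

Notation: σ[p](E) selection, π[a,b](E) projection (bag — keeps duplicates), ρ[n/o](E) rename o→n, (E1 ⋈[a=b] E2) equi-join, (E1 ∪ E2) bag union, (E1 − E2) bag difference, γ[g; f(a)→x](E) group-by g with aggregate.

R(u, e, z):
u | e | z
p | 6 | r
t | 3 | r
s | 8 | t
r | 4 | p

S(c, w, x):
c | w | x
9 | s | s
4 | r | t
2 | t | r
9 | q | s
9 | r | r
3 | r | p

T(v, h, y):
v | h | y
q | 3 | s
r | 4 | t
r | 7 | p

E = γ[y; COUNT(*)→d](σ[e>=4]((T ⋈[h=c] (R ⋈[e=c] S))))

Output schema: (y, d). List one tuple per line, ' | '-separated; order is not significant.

Subexpression sizes:
  T → 3
  R → 4
  S → 6
  (R ⋈[e=c] S) → 2
  (T ⋈[h=c] (R ⋈[e=c] S)) → 2
  σ[e>=4]((T ⋈[h=c] (R ⋈[e=c] S))) → 1
  γ[y; COUNT(*)→d](σ[e>=4]((T ⋈[h=c] (R ⋈[e=c] S)))) → 1

== RESULT ==
y | d
t | 1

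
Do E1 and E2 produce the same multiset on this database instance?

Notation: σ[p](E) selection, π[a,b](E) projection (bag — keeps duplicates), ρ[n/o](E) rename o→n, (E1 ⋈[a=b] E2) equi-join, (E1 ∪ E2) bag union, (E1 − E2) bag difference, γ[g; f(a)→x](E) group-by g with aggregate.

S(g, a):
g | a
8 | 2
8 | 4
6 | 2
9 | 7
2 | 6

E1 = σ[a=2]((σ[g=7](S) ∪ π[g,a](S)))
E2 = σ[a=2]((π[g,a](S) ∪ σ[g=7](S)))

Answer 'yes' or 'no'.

E1 per-node cardinality:
  S → 5
  σ[g=7](S) → 0
  S → 5
  π[g,a](S) → 5
  (σ[g=7](S) ∪ π[g,a](S)) → 5
  σ[a=2]((σ[g=7](S) ∪ π[g,a](S))) → 2
E2 per-node cardinality:
  S → 5
  π[g,a](S) → 5
  S → 5
  σ[g=7](S) → 0
  (π[g,a](S) ∪ σ[g=7](S)) → 5
  σ[a=2]((π[g,a](S) ∪ σ[g=7](S))) → 2

E1 and E2 produce the same multiset:
g | a
6 | 2
8 | 2

yes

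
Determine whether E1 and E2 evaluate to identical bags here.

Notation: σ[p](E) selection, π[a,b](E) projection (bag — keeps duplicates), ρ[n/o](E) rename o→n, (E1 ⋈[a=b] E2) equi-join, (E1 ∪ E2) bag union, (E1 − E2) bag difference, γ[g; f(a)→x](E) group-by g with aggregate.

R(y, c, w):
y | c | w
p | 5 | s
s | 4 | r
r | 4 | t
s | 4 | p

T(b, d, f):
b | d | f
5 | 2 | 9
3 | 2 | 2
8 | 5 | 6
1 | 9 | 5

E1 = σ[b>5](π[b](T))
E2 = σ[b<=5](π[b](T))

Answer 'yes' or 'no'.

E1 stepwise |·|:
  T → 4
  π[b](T) → 4
  σ[b>5](π[b](T)) → 1
E2 stepwise |·|:
  T → 4
  π[b](T) → 4
  σ[b<=5](π[b](T)) → 3

E1 result:
b
8
E2 result:
b
1
3
5
Witness: (1,) appears 0× in E1 but 1× in E2.

no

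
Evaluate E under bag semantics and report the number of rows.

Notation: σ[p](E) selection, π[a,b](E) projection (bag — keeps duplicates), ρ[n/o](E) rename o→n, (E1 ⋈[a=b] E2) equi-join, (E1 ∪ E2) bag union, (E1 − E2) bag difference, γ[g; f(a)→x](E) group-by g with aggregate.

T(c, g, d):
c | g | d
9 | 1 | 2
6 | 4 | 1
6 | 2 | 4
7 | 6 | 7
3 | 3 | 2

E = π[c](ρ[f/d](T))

Row counts bottom-up:
  T → 5
  ρ[f/d](T) → 5
  π[c](ρ[f/d](T)) → 5

|E| = 5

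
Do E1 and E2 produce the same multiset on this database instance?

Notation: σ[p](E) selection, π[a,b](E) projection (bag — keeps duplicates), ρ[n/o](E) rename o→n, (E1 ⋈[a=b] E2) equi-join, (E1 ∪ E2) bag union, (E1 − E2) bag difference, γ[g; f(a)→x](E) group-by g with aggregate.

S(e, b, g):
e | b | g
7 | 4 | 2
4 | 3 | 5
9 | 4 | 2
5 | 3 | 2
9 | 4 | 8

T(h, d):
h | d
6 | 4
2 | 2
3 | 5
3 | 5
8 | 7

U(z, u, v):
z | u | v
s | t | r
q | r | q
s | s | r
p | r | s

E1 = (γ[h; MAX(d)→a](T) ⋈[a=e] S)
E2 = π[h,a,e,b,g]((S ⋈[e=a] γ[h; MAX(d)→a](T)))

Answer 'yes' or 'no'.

E1 stepwise |·|:
  T → 5
  γ[h; MAX(d)→a](T) → 4
  S → 5
  (γ[h; MAX(d)→a](T) ⋈[a=e] S) → 3
E2 stepwise |·|:
  S → 5
  T → 5
  γ[h; MAX(d)→a](T) → 4
  (S ⋈[e=a] γ[h; MAX(d)→a](T)) → 3
  π[h,a,e,b,g]((S ⋈[e=a] γ[h; MAX(d)→a](T))) → 3

E1 and E2 produce the same multiset:
h | a | e | b | g
3 | 5 | 5 | 3 | 2
6 | 4 | 4 | 3 | 5
8 | 7 | 7 | 4 | 2

yes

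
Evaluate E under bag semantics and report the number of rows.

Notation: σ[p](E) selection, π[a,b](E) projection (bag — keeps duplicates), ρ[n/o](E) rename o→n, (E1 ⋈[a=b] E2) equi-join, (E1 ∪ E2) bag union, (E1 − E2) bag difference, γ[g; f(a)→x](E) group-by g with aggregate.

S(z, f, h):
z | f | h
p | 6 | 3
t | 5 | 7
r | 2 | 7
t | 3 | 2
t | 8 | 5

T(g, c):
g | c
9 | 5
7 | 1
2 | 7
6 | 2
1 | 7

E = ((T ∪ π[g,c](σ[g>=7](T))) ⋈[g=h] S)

Subexpression sizes:
  T → 5
  T → 5
  σ[g>=7](T) → 2
  π[g,c](σ[g>=7](T)) → 2
  (T ∪ π[g,c](σ[g>=7](T))) → 7
  S → 5
  ((T ∪ π[g,c](σ[g>=7](T))) ⋈[g=h] S) → 5

|E| = 5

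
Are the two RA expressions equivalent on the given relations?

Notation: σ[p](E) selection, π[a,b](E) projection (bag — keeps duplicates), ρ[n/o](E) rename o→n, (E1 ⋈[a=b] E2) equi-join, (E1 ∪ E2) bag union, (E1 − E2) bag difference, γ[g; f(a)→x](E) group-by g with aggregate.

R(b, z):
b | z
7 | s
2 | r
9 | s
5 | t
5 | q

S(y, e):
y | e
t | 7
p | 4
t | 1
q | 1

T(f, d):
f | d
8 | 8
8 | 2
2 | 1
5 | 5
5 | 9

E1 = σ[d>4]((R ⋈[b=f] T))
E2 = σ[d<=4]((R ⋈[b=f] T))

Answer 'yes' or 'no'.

E1 stepwise |·|:
  R → 5
  T → 5
  (R ⋈[b=f] T) → 5
  σ[d>4]((R ⋈[b=f] T)) → 4
E2 stepwise |·|:
  R → 5
  T → 5
  (R ⋈[b=f] T) → 5
  σ[d<=4]((R ⋈[b=f] T)) → 1

E1 result:
b | z | f | d
5 | q | 5 | 5
5 | q | 5 | 9
5 | t | 5 | 5
5 | t | 5 | 9
E2 result:
b | z | f | d
2 | r | 2 | 1
Witness: (5, 't', 5, 5) appears 1× in E1 but 0× in E2.

no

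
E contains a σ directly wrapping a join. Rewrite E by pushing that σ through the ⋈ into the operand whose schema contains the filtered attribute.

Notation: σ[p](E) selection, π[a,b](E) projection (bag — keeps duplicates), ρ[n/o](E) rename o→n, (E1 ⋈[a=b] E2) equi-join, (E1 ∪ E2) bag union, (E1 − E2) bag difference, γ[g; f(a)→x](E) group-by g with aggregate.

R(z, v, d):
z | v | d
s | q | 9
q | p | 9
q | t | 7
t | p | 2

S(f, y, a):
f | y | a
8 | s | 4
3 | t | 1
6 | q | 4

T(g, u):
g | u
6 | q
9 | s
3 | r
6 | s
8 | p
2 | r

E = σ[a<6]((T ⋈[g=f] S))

σ filters on a, owned by the right side.
E' = (T ⋈[g=f] σ[a<6](S))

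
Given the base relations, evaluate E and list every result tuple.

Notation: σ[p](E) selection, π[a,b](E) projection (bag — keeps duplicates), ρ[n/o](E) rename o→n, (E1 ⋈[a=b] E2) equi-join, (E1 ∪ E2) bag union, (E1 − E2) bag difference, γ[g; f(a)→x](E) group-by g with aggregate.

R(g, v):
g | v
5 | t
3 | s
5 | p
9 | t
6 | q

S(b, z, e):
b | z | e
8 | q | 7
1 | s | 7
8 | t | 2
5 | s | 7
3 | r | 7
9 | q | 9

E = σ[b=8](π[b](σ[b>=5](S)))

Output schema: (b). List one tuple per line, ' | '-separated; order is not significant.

Per-node cardinality:
  S → 6
  σ[b>=5](S) → 4
  π[b](σ[b>=5](S)) → 4
  σ[b=8](π[b](σ[b>=5](S))) → 2

== RESULT ==
b
8
8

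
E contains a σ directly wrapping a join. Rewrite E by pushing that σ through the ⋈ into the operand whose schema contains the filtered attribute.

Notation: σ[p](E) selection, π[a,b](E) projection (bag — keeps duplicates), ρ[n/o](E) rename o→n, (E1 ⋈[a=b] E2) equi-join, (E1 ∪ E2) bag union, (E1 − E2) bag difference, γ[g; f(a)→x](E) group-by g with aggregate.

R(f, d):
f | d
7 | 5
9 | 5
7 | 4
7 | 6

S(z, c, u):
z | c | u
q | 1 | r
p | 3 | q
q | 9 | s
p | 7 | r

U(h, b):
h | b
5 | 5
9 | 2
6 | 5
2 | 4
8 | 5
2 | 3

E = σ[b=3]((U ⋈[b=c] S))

σ filters on b, owned by the left side.
E' = (σ[b=3](U) ⋈[b=c] S)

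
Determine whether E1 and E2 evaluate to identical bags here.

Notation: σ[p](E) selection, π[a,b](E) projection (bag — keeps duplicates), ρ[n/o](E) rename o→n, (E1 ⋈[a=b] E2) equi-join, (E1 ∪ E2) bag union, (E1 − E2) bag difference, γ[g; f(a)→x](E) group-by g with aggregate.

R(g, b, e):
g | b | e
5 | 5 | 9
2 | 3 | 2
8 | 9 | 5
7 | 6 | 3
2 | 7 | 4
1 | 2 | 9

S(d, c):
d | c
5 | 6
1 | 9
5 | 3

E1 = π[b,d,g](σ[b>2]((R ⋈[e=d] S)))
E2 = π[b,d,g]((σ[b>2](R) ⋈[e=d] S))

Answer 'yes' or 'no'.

E1 row counts bottom-up:
  R → 6
  S → 3
  (R ⋈[e=d] S) → 2
  σ[b>2]((R ⋈[e=d] S)) → 2
  π[b,d,g](σ[b>2]((R ⋈[e=d] S))) → 2
E2 row counts bottom-up:
  R → 6
  σ[b>2](R) → 5
  S → 3
  (σ[b>2](R) ⋈[e=d] S) → 2
  π[b,d,g]((σ[b>2](R) ⋈[e=d] S)) → 2

E1 and E2 produce the same multiset:
b | d | g
9 | 5 | 8
9 | 5 | 8

yes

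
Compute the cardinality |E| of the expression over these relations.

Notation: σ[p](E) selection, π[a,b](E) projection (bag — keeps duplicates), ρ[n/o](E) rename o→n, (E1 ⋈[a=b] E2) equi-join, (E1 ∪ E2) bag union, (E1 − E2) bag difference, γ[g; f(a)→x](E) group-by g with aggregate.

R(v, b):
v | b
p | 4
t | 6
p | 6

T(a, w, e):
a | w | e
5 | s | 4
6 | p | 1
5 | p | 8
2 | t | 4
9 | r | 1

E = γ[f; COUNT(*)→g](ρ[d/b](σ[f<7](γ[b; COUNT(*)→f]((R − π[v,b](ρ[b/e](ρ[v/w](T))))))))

Row counts bottom-up:
  R → 3
  T → 5
  ρ[v/w](T) → 5
  ρ[b/e](ρ[v/w](T)) → 5
  π[v,b](ρ[b/e](ρ[v/w](T))) → 5
  (R − π[v,b](ρ[b/e](ρ[v/w](T)))) → 3
  γ[b; COUNT(*)→f]((R − π[v,b](ρ[b/e](ρ[v/w](T))))) → 2
  σ[f<7](γ[b; COUNT(*)→f]((R − π[v,b](ρ[b/e](ρ[v/w](T)))))) → 2
  ρ[d/b](σ[f<7](γ[b; COUNT(*)→f]((R − π[v,b](ρ[b/e](ρ[v/w](T))))))) → 2
  γ[f; COUNT(*)→g](ρ[d/b](σ[f<7](γ[b; COUNT(*)→f]((R − π[v,b](ρ[b/e](ρ[v/w](T)))))))) → 2

|E| = 2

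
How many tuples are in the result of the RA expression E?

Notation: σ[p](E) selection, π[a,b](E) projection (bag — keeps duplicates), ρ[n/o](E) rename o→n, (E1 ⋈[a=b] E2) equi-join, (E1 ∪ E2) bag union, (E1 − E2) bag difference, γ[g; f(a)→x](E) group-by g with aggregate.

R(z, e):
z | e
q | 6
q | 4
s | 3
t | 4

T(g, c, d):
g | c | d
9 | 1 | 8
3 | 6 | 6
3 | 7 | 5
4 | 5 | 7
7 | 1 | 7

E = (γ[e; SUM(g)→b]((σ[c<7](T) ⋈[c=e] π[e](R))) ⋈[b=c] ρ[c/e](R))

Row counts bottom-up:
  T → 5
  σ[c<7](T) → 4
  R → 4
  π[e](R) → 4
  (σ[c<7](T) ⋈[c=e] π[e](R)) → 1
  γ[e; SUM(g)→b]((σ[c<7](T) ⋈[c=e] π[e](R))) → 1
  R → 4
  ρ[c/e](R) → 4
  (γ[e; SUM(g)→b]((σ[c<7](T) ⋈[c=e] π[e](R))) ⋈[b=c] ρ[c/e](R)) → 1

|E| = 1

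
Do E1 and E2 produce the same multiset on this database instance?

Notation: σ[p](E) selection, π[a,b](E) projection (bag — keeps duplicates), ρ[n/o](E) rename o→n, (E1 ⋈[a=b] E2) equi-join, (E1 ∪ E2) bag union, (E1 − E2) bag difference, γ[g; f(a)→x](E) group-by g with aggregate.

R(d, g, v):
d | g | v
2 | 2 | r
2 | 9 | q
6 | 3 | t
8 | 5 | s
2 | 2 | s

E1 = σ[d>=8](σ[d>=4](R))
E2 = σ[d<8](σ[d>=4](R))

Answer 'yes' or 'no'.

E1 stepwise |·|:
  R → 5
  σ[d>=4](R) → 2
  σ[d>=8](σ[d>=4](R)) → 1
E2 stepwise |·|:
  R → 5
  σ[d>=4](R) → 2
  σ[d<8](σ[d>=4](R)) → 1

E1 result:
d | g | v
8 | 5 | s
E2 result:
d | g | v
6 | 3 | t
Witness: (6, 3, 't') appears 0× in E1 but 1× in E2.

no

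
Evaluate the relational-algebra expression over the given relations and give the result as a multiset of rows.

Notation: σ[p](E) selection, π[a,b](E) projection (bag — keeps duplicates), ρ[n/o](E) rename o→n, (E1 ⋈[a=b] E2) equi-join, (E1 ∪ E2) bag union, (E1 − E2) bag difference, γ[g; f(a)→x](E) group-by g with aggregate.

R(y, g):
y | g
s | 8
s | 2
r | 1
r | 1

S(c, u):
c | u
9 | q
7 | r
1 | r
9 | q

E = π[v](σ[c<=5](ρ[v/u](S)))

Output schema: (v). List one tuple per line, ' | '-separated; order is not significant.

Stepwise |·|:
  S → 4
  ρ[v/u](S) → 4
  σ[c<=5](ρ[v/u](S)) → 1
  π[v](σ[c<=5](ρ[v/u](S))) → 1

== RESULT ==
v
r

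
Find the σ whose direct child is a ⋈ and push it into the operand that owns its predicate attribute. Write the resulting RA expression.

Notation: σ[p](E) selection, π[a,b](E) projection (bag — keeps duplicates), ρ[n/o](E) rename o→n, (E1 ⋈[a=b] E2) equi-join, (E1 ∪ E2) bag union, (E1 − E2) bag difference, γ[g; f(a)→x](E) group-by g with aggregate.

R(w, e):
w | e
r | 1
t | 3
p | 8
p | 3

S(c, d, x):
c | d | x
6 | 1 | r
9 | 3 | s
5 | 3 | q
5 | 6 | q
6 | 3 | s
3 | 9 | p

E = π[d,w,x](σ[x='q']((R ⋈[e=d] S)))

σ filters on x, owned by the right side.
E' = π[d,w,x]((R ⋈[e=d] σ[x='q'](S)))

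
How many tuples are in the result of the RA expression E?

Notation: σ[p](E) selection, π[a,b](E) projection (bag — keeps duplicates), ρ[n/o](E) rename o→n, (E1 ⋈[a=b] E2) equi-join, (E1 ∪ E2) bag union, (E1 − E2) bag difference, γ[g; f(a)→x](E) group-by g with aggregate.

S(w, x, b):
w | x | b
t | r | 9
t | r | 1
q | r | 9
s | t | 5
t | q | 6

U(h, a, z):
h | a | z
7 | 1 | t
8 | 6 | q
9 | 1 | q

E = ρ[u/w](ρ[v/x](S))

Subexpression sizes:
  S → 5
  ρ[v/x](S) → 5
  ρ[u/w](ρ[v/x](S)) → 5

|E| = 5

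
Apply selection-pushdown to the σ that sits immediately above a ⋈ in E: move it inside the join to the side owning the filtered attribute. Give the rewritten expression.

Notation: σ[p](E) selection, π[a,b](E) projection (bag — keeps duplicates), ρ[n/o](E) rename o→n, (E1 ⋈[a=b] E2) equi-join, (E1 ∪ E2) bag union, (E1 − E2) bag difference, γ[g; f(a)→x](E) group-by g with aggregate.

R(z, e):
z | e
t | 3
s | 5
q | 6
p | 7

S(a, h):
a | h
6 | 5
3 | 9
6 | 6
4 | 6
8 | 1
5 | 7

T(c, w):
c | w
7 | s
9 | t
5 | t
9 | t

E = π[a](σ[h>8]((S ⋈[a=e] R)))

σ filters on h, owned by the left side.
E' = π[a]((σ[h>8](S) ⋈[a=e] R))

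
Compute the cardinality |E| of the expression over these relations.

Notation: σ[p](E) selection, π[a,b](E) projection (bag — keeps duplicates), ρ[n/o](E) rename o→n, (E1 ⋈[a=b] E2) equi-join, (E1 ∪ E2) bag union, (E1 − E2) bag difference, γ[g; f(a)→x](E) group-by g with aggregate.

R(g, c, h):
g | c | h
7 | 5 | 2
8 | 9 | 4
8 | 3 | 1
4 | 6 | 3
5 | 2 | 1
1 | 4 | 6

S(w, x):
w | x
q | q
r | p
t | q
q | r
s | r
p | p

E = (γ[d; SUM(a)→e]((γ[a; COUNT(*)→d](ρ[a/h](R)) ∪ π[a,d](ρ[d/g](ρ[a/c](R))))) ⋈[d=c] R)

Row counts bottom-up:
  R → 6
  ρ[a/h](R) → 6
  γ[a; COUNT(*)→d](ρ[a/h](R)) → 5
  R → 6
  ρ[a/c](R) → 6
  ρ[d/g](ρ[a/c](R)) → 6
  π[a,d](ρ[d/g](ρ[a/c](R))) → 6
  (γ[a; COUNT(*)→d](ρ[a/h](R)) ∪ π[a,d](ρ[d/g](ρ[a/c](R)))) → 11
  γ[d; SUM(a)→e]((γ[a; COUNT(*)→d](ρ[a/h](R)) ∪ π[a,d](ρ[d/g](ρ[a/c](R))))) → 6
  R → 6
  (γ[d; SUM(a)→e]((γ[a; COUNT(*)→d](ρ[a/h](R)) ∪ π[a,d](ρ[d/g](ρ[a/c](R))))) ⋈[d=c] R) → 3

|E| = 3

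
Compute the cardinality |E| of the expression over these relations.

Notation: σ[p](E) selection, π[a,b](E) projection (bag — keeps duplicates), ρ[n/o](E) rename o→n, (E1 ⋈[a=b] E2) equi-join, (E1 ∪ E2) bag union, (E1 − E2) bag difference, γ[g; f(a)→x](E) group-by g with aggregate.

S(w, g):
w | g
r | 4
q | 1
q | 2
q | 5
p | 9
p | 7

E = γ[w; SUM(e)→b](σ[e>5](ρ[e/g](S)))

Stepwise |·|:
  S → 6
  ρ[e/g](S) → 6
  σ[e>5](ρ[e/g](S)) → 2
  γ[w; SUM(e)→b](σ[e>5](ρ[e/g](S))) → 1

|E| = 1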